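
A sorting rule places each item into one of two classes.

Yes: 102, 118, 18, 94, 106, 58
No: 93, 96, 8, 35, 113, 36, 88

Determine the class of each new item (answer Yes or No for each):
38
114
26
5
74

Rule: ≡ 2 (mod 4). This holds for each 'Yes' example and fails for each 'No' one.
38: Yes (38 mod 4 = 2).
114: Yes (114 mod 4 = 2).
26: Yes (26 mod 4 = 2).
5: No (5 mod 4 = 1).
74: Yes (74 mod 4 = 2).

Yes, Yes, Yes, No, Yes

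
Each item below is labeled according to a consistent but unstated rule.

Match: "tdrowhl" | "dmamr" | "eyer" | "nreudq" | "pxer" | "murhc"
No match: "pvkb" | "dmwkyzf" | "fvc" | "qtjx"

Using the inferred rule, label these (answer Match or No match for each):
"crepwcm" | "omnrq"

All 'Match' examples share one property — contains 'r' — and every 'No match' example lacks it.
"crepwcm": has 'r' — meets the rule, so Match.
"omnrq": has 'r' — meets the rule, so Match.

Match, Match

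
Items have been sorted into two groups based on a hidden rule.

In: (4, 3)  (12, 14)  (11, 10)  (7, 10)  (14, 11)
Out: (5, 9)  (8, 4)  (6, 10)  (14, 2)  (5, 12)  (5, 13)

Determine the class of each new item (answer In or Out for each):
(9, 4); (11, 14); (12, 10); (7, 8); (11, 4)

The common property of the 'In' items is: |first − second| ≤ 3. No 'Out' item has it.

Out, In, In, In, Out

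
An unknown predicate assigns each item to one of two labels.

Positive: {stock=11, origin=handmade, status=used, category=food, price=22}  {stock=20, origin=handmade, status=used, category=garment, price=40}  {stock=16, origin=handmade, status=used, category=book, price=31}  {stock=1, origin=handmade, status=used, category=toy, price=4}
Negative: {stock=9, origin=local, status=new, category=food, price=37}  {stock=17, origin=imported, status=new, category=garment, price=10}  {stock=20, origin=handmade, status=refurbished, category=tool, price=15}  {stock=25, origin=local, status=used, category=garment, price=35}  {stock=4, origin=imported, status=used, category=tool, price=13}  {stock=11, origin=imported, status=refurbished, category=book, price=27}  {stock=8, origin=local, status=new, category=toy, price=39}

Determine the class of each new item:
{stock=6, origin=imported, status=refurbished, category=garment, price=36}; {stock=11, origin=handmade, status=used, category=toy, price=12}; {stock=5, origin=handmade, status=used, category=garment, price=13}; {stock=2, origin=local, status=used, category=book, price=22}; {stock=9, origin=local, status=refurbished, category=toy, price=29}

Negative, Positive, Positive, Negative, Negative

Rule: origin is handmade AND status is used. This holds for each 'Positive' example and fails for each 'Negative' one.
{stock=6, origin=imported, status=refurbished, category=garment, price=36} → origin is imported, status is refurbished → Negative.
{stock=11, origin=handmade, status=used, category=toy, price=12} → origin is handmade, status is used → Positive.
{stock=5, origin=handmade, status=used, category=garment, price=13} → origin is handmade, status is used → Positive.
{stock=2, origin=local, status=used, category=book, price=22} → origin is local, status is used → Negative.
{stock=9, origin=local, status=refurbished, category=toy, price=29} → origin is local, status is refurbished → Negative.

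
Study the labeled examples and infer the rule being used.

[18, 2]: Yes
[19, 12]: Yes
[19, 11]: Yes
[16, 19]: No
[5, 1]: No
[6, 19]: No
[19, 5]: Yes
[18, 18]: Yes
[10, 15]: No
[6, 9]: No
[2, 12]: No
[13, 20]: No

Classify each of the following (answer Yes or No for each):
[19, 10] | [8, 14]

Yes, No

'Yes' ⟺ first ≥ 18.
Yes: [19, 10], since first 19.
No: [8, 14], since first 8.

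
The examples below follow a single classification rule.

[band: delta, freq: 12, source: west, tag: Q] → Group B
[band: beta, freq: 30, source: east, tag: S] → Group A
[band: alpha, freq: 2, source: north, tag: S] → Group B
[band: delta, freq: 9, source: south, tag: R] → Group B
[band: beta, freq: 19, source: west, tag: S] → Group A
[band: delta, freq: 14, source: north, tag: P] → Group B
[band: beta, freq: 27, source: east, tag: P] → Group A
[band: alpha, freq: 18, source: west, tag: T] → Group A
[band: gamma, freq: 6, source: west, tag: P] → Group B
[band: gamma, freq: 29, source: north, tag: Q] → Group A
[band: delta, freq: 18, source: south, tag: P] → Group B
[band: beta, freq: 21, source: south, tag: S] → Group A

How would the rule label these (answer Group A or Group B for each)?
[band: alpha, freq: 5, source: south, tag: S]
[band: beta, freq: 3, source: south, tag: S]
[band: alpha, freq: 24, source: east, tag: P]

Group B, Group B, Group A

One predicate separates the groups cleanly: tag is T OR freq ≥ 19.
[band: alpha, freq: 5, source: south, tag: S]: tag is S, freq = 5, doesn't qualify → Group B.
[band: beta, freq: 3, source: south, tag: S]: tag is S, freq = 3, doesn't qualify → Group B.
[band: alpha, freq: 24, source: east, tag: P]: tag is P, freq = 24, satisfies this → Group A.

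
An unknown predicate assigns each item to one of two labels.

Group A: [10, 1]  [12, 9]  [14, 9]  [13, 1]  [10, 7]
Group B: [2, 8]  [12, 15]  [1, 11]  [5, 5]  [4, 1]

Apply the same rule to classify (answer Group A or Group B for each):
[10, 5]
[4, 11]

Group A, Group B

Every 'Group A' example satisfies: first > second AND sum ≥ 10. None of the 'Group B' examples do.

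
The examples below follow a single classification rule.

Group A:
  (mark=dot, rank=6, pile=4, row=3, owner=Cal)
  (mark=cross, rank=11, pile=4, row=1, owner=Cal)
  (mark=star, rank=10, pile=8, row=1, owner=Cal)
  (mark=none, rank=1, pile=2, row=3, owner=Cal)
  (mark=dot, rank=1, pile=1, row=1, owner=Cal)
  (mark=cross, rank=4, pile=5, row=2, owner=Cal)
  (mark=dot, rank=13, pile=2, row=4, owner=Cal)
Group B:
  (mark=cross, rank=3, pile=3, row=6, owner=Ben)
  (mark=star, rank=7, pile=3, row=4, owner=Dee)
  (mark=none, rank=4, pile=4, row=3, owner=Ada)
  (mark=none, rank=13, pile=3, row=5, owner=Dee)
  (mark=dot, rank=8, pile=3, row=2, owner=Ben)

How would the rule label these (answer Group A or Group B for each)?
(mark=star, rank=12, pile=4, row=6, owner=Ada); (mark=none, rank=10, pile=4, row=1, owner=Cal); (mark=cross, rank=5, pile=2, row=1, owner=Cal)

Group B, Group A, Group A

Every 'Group A' example satisfies: owner is Cal. None of the 'Group B' examples do.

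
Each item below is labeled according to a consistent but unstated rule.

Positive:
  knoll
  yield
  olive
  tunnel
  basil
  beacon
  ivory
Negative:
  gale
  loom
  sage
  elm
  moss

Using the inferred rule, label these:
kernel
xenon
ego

The pattern is that an item is 'Positive' exactly when: length ≥ 5.
kernel: length 6, checks out → Positive.
xenon: length 5, checks out → Positive.
ego: length 3, doesn't qualify → Negative.

Positive, Positive, Negative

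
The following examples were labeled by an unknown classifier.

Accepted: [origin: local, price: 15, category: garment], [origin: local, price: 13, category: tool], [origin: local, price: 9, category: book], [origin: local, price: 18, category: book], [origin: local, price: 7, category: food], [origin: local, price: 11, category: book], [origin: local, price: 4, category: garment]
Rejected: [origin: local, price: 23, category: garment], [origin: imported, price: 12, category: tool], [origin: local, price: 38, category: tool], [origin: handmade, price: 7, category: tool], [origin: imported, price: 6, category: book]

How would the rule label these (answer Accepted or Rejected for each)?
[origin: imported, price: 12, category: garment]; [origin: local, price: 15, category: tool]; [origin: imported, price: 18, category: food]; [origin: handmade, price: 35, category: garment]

All 'Accepted' examples share one property — origin is local AND price ≤ 18 — and every 'Rejected' example lacks it.
[origin: imported, price: 12, category: garment] → origin is imported, price = 12 → Rejected. [origin: local, price: 15, category: tool] → origin is local, price = 15 → Accepted. [origin: imported, price: 18, category: food] → origin is imported, price = 18 → Rejected. [origin: handmade, price: 35, category: garment] → origin is handmade, price = 35 → Rejected.

Rejected, Accepted, Rejected, Rejected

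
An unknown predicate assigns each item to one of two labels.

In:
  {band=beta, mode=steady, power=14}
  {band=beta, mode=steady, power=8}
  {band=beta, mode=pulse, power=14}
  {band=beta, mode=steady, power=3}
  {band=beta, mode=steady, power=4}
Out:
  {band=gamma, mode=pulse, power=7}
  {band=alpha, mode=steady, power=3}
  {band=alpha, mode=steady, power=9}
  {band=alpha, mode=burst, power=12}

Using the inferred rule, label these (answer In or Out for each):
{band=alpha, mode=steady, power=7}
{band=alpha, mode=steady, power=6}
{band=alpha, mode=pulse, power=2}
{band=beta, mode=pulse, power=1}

Out, Out, Out, In

Checking candidate rules against both groups, what survives is: band is beta.
{band=alpha, mode=steady, power=7} → band is alpha → Out. {band=alpha, mode=steady, power=6} → band is alpha → Out. {band=alpha, mode=pulse, power=2} → band is alpha → Out. {band=beta, mode=pulse, power=1} → band is beta → In.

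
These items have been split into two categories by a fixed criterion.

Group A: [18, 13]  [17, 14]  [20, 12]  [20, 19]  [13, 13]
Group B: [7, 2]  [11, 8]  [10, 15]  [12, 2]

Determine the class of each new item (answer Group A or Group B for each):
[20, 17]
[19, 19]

Group A, Group A

The simplest hypothesis consistent with all the labels is: sum ≥ 26.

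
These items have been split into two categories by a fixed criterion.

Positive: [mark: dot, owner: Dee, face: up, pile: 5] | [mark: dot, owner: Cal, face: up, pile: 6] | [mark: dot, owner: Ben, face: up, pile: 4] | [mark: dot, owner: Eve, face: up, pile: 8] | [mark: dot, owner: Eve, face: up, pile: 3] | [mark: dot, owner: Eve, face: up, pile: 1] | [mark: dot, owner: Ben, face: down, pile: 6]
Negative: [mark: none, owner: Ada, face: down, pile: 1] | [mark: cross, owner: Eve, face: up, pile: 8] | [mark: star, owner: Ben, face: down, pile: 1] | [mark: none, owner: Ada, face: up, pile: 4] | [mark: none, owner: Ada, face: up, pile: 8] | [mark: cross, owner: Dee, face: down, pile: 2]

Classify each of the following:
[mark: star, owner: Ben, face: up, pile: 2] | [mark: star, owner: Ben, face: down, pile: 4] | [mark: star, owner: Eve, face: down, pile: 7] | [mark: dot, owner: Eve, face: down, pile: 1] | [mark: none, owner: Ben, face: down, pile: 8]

The classifier is using: mark is dot.

Negative, Negative, Negative, Positive, Negative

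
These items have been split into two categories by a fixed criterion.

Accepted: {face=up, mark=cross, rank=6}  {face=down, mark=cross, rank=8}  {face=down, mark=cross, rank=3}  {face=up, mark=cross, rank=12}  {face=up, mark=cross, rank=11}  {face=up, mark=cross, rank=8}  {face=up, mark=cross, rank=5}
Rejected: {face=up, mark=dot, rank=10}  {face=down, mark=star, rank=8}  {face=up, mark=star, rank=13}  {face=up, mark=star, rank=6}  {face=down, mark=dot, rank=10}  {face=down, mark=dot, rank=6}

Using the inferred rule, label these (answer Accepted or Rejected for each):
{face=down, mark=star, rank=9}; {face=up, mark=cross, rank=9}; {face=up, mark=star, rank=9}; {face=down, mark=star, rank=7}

Rejected, Accepted, Rejected, Rejected

Comparing the two groups points to one rule — mark is cross.
Rejected: {face=down, mark=star, rank=9}, since mark is star.
Accepted: {face=up, mark=cross, rank=9}, since mark is cross.
Rejected: {face=up, mark=star, rank=9}, since mark is star.
Rejected: {face=down, mark=star, rank=7}, since mark is star.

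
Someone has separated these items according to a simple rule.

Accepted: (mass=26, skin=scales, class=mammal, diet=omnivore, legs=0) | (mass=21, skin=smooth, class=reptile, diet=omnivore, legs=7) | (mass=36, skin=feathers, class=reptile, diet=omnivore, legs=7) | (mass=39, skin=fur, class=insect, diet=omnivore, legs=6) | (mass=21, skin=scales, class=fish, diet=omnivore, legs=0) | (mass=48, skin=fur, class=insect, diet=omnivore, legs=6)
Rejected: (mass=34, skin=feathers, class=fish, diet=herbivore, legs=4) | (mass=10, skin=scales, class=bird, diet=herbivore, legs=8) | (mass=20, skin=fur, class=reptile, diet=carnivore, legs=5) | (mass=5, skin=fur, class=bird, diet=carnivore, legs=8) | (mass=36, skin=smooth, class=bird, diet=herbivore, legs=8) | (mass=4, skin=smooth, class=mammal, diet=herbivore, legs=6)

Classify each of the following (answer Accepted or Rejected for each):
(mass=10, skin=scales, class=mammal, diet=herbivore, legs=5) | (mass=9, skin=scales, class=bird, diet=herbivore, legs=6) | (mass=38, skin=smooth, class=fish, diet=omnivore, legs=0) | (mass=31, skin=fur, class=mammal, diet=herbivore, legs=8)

Rejected, Rejected, Accepted, Rejected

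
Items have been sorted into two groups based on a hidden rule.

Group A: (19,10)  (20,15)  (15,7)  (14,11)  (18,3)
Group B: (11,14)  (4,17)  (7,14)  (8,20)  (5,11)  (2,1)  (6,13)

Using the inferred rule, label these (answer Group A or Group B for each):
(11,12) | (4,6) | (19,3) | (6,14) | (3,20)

Group B, Group B, Group A, Group B, Group B

The common property of the 'Group A' items is: first ≥ 13. No 'Group B' item has it.
(11,12) → first 11 → Group B. (4,6) → first 4 → Group B. (19,3) → first 19 → Group A. (6,14) → first 6 → Group B. (3,20) → first 3 → Group B.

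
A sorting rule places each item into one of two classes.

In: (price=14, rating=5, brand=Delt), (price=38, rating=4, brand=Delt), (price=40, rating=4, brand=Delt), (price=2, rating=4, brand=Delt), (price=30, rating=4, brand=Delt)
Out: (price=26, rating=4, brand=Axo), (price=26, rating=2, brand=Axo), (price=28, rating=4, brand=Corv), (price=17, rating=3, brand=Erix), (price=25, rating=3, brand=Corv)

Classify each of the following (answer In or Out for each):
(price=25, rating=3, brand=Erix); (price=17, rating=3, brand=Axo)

Out, Out

'In' ⟺ brand is Delt.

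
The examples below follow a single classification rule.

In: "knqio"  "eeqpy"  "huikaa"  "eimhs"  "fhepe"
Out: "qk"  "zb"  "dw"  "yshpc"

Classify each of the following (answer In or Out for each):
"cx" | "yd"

Out, Out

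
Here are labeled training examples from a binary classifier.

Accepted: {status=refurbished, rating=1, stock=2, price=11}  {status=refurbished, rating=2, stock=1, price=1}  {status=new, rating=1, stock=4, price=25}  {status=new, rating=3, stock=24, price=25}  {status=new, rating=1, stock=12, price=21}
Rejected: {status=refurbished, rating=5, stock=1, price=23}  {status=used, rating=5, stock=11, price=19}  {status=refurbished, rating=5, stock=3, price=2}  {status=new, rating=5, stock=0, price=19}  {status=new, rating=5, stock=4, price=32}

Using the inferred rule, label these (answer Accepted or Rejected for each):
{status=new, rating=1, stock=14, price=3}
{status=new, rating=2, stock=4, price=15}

Accepted, Accepted

The classifier is using: rating ≤ 3.
{status=new, rating=1, stock=14, price=3} → rating = 1 → Accepted. {status=new, rating=2, stock=4, price=15} → rating = 2 → Accepted.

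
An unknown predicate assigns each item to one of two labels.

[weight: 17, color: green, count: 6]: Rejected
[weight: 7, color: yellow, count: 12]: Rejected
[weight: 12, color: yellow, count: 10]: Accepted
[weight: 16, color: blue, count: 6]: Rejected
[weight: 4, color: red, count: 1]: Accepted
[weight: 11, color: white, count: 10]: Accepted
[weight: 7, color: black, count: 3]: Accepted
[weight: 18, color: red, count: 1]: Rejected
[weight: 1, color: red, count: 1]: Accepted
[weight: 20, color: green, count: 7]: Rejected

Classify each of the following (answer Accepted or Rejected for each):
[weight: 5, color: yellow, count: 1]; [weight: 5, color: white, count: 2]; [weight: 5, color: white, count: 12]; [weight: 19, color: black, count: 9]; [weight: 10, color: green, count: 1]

Accepted, Accepted, Rejected, Rejected, Accepted

The distinguishing property — weight ≤ 12 AND count ≤ 10 — holds for all the 'Accepted' cases and none of the 'Rejected' cases.
[weight: 5, color: yellow, count: 1] — weight = 5, count = 1, hence Accepted.
[weight: 5, color: white, count: 2] — weight = 5, count = 2, hence Accepted.
[weight: 5, color: white, count: 12] — weight = 5, count = 12, hence Rejected.
[weight: 19, color: black, count: 9] — weight = 19, count = 9, hence Rejected.
[weight: 10, color: green, count: 1] — weight = 10, count = 1, hence Accepted.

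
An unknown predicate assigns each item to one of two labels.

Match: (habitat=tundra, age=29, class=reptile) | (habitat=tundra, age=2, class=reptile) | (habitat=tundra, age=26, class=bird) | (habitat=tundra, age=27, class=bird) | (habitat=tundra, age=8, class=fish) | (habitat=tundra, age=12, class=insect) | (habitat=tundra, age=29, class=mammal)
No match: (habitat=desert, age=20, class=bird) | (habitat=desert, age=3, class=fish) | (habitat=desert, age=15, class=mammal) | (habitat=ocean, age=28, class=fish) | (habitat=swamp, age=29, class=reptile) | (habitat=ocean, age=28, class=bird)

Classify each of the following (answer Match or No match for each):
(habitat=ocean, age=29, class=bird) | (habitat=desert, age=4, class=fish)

No match, No match

Every 'Match' example satisfies: habitat is tundra. None of the 'No match' examples do.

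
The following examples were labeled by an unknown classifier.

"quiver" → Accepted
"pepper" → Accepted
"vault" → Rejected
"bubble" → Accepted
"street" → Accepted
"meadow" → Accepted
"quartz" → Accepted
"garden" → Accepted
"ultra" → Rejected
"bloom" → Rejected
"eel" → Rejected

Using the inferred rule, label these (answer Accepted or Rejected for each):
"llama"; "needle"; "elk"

All 'Accepted' examples share one property — even length — and every 'Rejected' example lacks it.
"llama": length 5 — fails the rule, so Rejected. "needle": length 6 — passes, so Accepted. "elk": length 3 — fails the rule, so Rejected.

Rejected, Accepted, Rejected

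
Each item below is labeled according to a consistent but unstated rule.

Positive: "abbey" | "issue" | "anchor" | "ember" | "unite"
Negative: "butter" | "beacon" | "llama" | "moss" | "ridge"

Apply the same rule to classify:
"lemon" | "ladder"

Negative, Negative

Checking candidate rules against both groups, what survives is: starts with a vowel.
"lemon" → starts with 'l' → Negative.
"ladder" → starts with 'l' → Negative.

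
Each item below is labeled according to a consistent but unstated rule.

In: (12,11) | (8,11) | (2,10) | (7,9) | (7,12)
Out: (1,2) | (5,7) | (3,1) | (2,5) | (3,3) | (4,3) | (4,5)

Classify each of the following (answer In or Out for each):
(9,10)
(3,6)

In, Out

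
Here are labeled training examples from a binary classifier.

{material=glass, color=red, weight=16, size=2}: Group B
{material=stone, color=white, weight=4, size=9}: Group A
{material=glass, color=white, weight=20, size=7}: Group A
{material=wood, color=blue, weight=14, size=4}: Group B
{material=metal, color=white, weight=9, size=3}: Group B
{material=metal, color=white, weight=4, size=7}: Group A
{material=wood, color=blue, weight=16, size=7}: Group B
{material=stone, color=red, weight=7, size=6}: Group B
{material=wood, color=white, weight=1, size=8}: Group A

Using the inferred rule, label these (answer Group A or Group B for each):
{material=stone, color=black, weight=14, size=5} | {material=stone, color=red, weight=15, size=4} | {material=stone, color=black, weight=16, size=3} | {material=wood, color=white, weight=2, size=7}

The common property of the 'Group A' items is: color is white AND size ≥ 4. No 'Group B' item has it.
{material=stone, color=black, weight=14, size=5} — color is black, size = 5, hence Group B.
{material=stone, color=red, weight=15, size=4} — color is red, size = 4, hence Group B.
{material=stone, color=black, weight=16, size=3} — color is black, size = 3, hence Group B.
{material=wood, color=white, weight=2, size=7} — color is white, size = 7, hence Group A.

Group B, Group B, Group B, Group A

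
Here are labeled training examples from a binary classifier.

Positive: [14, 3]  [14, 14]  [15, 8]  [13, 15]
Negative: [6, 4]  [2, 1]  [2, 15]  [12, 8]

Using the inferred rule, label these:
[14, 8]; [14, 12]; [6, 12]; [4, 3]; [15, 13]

Positive, Positive, Negative, Negative, Positive

The classifier is using: first ≥ 13.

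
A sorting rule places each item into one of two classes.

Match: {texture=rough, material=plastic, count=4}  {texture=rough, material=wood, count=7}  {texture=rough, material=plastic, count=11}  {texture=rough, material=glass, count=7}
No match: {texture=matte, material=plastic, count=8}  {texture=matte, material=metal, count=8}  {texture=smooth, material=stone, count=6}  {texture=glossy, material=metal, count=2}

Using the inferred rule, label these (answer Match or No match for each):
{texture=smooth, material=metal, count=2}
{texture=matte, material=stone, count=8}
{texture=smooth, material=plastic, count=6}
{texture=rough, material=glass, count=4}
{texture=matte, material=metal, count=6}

Rule: texture is rough. This holds for each 'Match' example and fails for each 'No match' one.
{texture=smooth, material=metal, count=2} → texture is smooth → No match.
{texture=matte, material=stone, count=8} → texture is matte → No match.
{texture=smooth, material=plastic, count=6} → texture is smooth → No match.
{texture=rough, material=glass, count=4} → texture is rough → Match.
{texture=matte, material=metal, count=6} → texture is matte → No match.

No match, No match, No match, Match, No match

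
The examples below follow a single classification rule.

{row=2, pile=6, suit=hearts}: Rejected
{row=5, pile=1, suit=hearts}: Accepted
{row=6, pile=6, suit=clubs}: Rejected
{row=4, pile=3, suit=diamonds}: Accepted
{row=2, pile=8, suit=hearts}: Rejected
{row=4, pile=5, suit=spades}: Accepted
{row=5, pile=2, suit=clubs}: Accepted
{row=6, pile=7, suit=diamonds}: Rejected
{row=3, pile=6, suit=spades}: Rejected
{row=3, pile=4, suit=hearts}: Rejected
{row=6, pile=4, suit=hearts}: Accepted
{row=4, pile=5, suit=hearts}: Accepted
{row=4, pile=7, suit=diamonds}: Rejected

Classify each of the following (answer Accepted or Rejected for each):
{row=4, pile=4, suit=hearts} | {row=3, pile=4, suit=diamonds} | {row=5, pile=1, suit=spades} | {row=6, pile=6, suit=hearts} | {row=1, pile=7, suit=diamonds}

Accepted, Rejected, Accepted, Rejected, Rejected

'Accepted' ⟺ row ≥ 4 AND pile ≤ 5.
{row=4, pile=4, suit=hearts} — row = 4, pile = 4, hence Accepted.
{row=3, pile=4, suit=diamonds} — row = 3, pile = 4, hence Rejected.
{row=5, pile=1, suit=spades} — row = 5, pile = 1, hence Accepted.
{row=6, pile=6, suit=hearts} — row = 6, pile = 6, hence Rejected.
{row=1, pile=7, suit=diamonds} — row = 1, pile = 7, hence Rejected.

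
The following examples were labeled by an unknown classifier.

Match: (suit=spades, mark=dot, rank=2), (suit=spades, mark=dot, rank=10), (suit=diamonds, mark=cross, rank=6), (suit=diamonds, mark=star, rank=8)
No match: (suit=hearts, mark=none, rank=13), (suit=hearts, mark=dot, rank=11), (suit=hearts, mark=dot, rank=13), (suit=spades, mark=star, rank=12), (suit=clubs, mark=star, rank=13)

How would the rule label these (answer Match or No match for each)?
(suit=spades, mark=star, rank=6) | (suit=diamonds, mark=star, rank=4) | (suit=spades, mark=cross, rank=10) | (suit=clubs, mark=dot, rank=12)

Match, Match, Match, No match

The rule appears to be: rank ≤ 10.
(suit=spades, mark=star, rank=6) → rank = 6 → Match.
(suit=diamonds, mark=star, rank=4) → rank = 4 → Match.
(suit=spades, mark=cross, rank=10) → rank = 10 → Match.
(suit=clubs, mark=dot, rank=12) → rank = 12 → No match.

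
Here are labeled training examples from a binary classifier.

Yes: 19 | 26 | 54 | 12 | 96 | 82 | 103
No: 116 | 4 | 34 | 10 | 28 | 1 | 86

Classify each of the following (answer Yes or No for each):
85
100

No, No

Looking at the examples, the only property every 'Yes' case has and every 'No' case lacks is: ≡ 5 (mod 7).
85: 85 mod 7 = 1, does not fit → No. 100: 100 mod 7 = 2, does not fit → No.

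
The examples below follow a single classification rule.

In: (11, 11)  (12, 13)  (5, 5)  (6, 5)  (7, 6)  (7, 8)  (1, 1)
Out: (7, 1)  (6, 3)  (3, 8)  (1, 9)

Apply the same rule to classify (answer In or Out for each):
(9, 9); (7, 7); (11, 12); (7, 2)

One predicate separates the groups cleanly: |first − second| ≤ 1.
(9, 9) → |9−9| = 0 → In.
(7, 7) → |7−7| = 0 → In.
(11, 12) → |11−12| = 1 → In.
(7, 2) → |7−2| = 5 → Out.

In, In, In, Out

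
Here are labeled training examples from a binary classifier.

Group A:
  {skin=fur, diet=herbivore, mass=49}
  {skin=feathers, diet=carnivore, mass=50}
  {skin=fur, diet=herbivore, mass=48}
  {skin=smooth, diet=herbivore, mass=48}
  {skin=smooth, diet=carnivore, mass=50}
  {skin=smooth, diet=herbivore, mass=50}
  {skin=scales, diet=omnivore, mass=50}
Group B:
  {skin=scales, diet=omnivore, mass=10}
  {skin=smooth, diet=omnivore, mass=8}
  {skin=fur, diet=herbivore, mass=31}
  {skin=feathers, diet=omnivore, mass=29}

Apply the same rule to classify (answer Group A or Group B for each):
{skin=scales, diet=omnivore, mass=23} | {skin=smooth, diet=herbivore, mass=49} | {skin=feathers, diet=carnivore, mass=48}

The distinguishing property — mass ≥ 48 — holds for all the 'Group A' cases and none of the 'Group B' cases.
{skin=scales, diet=omnivore, mass=23} → mass = 23 → Group B. {skin=smooth, diet=herbivore, mass=49} → mass = 49 → Group A. {skin=feathers, diet=carnivore, mass=48} → mass = 48 → Group A.

Group B, Group A, Group A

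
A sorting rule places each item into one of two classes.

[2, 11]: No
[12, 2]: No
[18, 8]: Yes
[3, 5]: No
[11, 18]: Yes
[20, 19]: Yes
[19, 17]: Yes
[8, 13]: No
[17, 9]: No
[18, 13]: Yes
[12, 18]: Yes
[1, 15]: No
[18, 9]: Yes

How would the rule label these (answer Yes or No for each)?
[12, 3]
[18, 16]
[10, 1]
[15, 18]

The classifier is using: max ≥ 18.
No: [12, 3], since max 12.
Yes: [18, 16], since max 18.
No: [10, 1], since max 10.
Yes: [15, 18], since max 18.

No, Yes, No, Yes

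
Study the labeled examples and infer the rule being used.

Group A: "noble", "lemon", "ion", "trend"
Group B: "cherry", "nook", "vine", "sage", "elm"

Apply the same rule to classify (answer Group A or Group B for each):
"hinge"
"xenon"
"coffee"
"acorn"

The classifier is using: odd length AND contains 'n'.
"hinge": length 5, has 'n' — fits, so Group A.
"xenon": length 5, has 'n' — fits, so Group A.
"coffee": length 6, no 'n' — does not pass, so Group B.
"acorn": length 5, has 'n' — fits, so Group A.

Group A, Group A, Group B, Group A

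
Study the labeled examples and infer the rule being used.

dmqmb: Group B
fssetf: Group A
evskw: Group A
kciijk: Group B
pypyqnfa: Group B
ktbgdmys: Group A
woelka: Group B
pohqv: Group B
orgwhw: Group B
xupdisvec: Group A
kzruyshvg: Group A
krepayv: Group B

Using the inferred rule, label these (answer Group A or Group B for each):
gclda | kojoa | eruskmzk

The simplest hypothesis consistent with all the labels is: contains 's'.

Group B, Group B, Group A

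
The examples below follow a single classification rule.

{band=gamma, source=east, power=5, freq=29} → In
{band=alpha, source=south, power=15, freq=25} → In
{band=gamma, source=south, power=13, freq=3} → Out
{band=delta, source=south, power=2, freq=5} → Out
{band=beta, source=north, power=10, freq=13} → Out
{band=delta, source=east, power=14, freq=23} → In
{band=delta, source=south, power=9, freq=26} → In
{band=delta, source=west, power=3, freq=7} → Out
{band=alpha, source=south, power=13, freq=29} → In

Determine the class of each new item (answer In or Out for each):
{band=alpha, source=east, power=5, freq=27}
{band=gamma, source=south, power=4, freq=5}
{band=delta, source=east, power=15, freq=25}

In, Out, In

'In' ⟺ freq ≥ 23.
{band=alpha, source=east, power=5, freq=27} → freq = 27 → In.
{band=gamma, source=south, power=4, freq=5} → freq = 5 → Out.
{band=delta, source=east, power=15, freq=25} → freq = 25 → In.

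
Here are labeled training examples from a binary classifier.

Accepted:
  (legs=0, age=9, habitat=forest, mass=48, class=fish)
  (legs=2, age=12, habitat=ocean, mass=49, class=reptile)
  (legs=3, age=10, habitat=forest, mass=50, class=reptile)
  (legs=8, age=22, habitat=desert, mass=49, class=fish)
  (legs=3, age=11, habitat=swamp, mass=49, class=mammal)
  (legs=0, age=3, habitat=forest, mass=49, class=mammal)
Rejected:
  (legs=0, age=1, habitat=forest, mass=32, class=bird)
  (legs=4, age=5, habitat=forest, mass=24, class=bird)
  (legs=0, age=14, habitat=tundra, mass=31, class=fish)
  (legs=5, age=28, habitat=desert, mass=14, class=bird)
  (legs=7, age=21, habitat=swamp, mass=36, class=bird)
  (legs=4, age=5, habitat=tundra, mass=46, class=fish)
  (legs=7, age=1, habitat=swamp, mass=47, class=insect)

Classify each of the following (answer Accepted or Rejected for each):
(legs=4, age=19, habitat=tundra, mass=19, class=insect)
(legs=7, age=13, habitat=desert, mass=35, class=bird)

Rejected, Rejected

The simplest hypothesis consistent with all the labels is: mass ≥ 48.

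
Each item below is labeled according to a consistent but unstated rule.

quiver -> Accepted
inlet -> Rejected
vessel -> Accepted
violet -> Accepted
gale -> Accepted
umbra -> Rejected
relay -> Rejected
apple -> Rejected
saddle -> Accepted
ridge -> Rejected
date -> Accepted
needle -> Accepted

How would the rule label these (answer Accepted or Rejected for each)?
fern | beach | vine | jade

Accepted, Rejected, Accepted, Accepted

A rule that fits every label: even length — true of each 'Accepted' example, false of each 'Rejected' one.
fern → length 4 → Accepted.
beach → length 5 → Rejected.
vine → length 4 → Accepted.
jade → length 4 → Accepted.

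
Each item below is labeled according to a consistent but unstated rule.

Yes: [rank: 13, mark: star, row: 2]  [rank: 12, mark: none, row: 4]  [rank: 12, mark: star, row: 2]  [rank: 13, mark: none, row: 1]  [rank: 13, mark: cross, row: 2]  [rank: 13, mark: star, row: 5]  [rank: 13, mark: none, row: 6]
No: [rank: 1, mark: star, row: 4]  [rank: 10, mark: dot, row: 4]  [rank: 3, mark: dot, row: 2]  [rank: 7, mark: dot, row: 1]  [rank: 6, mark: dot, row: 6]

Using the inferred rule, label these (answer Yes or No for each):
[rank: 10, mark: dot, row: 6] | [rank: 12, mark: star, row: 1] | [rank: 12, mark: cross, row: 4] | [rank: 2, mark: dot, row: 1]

No, Yes, Yes, No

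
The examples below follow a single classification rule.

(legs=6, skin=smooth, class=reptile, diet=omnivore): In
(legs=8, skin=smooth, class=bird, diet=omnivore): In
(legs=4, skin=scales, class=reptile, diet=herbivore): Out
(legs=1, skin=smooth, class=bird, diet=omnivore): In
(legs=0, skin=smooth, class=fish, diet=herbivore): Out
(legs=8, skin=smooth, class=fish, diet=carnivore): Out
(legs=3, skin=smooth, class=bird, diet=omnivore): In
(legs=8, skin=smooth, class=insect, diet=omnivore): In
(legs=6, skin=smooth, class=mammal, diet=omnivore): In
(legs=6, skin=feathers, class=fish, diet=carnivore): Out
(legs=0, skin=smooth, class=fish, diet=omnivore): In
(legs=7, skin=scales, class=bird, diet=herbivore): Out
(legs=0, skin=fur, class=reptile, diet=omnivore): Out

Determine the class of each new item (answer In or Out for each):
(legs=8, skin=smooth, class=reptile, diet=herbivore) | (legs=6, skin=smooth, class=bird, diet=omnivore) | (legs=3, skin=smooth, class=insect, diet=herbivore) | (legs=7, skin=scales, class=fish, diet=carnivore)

Out, In, Out, Out

The common property of the 'In' items is: skin is smooth AND diet is omnivore. No 'Out' item has it.
(legs=8, skin=smooth, class=reptile, diet=herbivore): skin is smooth, diet is herbivore — does not fit, so Out.
(legs=6, skin=smooth, class=bird, diet=omnivore): skin is smooth, diet is omnivore — satisfies this, so In.
(legs=3, skin=smooth, class=insect, diet=herbivore): skin is smooth, diet is herbivore — does not fit, so Out.
(legs=7, skin=scales, class=fish, diet=carnivore): skin is scales, diet is carnivore — does not fit, so Out.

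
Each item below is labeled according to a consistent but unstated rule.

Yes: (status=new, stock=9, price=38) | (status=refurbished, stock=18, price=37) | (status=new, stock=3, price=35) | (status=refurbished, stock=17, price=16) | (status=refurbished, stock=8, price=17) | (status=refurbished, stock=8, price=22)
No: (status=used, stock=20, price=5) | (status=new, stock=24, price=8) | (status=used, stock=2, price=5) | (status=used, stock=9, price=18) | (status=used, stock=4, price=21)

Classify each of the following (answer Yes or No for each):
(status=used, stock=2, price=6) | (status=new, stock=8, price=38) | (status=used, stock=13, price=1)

No, Yes, No

The classifier is using: status is refurbished OR price ≥ 22.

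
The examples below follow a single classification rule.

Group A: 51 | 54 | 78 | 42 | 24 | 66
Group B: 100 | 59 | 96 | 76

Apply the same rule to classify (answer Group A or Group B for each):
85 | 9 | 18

A rule that fits every label: multiple of 3 AND at most 78 — true of each 'Group A' example, false of each 'Group B' one.
85: 85 = 3·28 + 1, 85 > 78 — fails the rule, so Group B.
9: 9 = 3·3, 9 ≤ 78 — satisfies this, so Group A.
18: 18 = 3·6, 18 ≤ 78 — satisfies this, so Group A.

Group B, Group A, Group A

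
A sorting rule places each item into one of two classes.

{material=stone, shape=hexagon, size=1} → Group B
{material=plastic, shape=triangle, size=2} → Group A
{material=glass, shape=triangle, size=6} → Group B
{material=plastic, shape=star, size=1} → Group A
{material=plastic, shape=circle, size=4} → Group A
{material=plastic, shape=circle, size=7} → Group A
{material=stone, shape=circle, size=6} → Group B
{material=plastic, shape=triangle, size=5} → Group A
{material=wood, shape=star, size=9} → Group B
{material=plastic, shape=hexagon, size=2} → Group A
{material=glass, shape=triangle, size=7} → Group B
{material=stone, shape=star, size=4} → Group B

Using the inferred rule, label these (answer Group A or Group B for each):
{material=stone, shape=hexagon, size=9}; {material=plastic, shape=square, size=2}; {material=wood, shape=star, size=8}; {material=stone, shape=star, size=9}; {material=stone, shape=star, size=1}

Group B, Group A, Group B, Group B, Group B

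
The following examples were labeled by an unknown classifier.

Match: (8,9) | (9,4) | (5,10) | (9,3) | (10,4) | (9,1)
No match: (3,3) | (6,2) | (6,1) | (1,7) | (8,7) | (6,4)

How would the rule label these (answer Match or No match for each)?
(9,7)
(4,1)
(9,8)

Match, No match, Match

Every 'Match' example satisfies: max ≥ 9. None of the 'No match' examples do.
(9,7): Match (max 9).
(4,1): No match (max 4).
(9,8): Match (max 9).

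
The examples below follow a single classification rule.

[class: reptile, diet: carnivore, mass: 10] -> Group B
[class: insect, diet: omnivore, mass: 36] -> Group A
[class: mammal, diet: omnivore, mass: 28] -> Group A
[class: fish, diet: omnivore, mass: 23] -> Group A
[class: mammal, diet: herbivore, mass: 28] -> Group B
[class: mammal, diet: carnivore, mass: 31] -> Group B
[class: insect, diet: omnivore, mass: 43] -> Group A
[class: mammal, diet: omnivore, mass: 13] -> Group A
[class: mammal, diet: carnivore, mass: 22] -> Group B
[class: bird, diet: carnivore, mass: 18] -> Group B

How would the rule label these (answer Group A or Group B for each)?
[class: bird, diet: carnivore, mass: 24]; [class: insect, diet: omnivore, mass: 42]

The classifier is using: diet is omnivore.
Group B: [class: bird, diet: carnivore, mass: 24], since diet is carnivore. Group A: [class: insect, diet: omnivore, mass: 42], since diet is omnivore.

Group B, Group A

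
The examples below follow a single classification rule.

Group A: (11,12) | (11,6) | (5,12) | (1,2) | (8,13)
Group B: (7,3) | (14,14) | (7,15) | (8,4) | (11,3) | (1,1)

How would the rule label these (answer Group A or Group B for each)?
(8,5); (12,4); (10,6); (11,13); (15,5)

Group A, Group B, Group B, Group B, Group B

All 'Group A' examples share one property — sum is odd — and every 'Group B' example lacks it.
(8,5): Group A (8+5 = 13). (12,4): Group B (12+4 = 16). (10,6): Group B (10+6 = 16). (11,13): Group B (11+13 = 24). (15,5): Group B (15+5 = 20).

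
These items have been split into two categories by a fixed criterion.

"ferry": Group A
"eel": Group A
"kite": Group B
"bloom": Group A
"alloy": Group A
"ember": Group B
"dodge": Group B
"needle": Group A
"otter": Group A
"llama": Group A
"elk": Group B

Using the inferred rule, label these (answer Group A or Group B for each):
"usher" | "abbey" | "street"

Group B, Group A, Group A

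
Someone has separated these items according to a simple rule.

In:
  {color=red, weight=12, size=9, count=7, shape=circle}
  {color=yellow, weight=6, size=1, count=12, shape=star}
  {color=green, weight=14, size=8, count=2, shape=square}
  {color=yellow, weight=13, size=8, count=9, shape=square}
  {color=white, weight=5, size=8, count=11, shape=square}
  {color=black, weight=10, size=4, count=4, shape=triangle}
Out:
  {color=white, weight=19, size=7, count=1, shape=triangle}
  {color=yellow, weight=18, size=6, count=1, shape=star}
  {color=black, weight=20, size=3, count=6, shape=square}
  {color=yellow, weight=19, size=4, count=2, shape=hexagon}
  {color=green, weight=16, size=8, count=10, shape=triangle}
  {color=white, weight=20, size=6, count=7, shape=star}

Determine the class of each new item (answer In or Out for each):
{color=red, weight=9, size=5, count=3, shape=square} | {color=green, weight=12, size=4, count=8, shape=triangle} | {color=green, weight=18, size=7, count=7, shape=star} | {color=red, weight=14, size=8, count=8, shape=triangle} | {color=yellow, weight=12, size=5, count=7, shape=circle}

In, In, Out, In, In

A rule that fits every label: weight ≤ 14 — true of each 'In' example, false of each 'Out' one.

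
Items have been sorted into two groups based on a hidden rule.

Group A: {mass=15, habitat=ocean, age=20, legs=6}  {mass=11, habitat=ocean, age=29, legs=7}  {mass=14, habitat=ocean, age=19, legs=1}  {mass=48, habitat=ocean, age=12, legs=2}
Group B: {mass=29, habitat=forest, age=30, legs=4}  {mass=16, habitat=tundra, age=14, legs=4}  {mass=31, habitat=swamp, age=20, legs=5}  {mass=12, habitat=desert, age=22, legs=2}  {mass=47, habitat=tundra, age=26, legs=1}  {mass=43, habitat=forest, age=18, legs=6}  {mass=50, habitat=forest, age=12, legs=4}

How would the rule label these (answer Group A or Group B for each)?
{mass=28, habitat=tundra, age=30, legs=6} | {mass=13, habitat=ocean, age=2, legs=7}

The common property of the 'Group A' items is: habitat is ocean. No 'Group B' item has it.
{mass=28, habitat=tundra, age=30, legs=6}: Group B (habitat is tundra). {mass=13, habitat=ocean, age=2, legs=7}: Group A (habitat is ocean).

Group B, Group A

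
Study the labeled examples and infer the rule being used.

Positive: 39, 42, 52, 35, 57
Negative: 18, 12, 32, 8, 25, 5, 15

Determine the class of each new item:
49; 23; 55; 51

Positive, Negative, Positive, Positive

'Positive' ⟺ at least 35.
49 → 49 ≥ 35 → Positive.
23 → 23 < 35 → Negative.
55 → 55 ≥ 35 → Positive.
51 → 51 ≥ 35 → Positive.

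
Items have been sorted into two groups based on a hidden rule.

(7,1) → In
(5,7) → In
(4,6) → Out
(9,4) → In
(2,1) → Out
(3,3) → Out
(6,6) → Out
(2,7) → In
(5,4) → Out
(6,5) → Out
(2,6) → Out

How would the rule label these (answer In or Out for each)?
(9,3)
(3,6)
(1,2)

A rule that fits every label: max ≥ 7 — true of each 'In' example, false of each 'Out' one.
(9,3) → max 9 → In. (3,6) → max 6 → Out. (1,2) → max 2 → Out.

In, Out, Out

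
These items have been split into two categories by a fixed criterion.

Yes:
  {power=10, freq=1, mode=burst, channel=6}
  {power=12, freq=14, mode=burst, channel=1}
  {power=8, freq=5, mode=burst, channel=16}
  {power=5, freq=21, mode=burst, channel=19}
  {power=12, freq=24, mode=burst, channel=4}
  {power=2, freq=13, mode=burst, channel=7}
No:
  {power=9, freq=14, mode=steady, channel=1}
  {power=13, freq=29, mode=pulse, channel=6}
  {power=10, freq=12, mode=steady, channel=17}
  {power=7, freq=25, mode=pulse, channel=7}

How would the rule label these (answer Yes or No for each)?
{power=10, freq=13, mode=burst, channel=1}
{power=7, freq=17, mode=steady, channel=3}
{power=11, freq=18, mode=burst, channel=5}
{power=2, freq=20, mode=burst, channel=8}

One predicate separates the groups cleanly: mode is burst.
{power=10, freq=13, mode=burst, channel=1}: Yes (mode is burst).
{power=7, freq=17, mode=steady, channel=3}: No (mode is steady).
{power=11, freq=18, mode=burst, channel=5}: Yes (mode is burst).
{power=2, freq=20, mode=burst, channel=8}: Yes (mode is burst).

Yes, No, Yes, Yes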